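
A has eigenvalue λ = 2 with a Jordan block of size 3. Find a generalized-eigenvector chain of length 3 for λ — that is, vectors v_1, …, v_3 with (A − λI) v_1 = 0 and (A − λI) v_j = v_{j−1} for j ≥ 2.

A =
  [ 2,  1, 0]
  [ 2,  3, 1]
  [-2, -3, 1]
A Jordan chain for λ = 2 of length 3:
v_1 = (2, 0, -4)ᵀ
v_2 = (0, 2, -2)ᵀ
v_3 = (1, 0, 0)ᵀ

Let N = A − (2)·I. We want v_3 with N^3 v_3 = 0 but N^2 v_3 ≠ 0; then v_{j-1} := N · v_j for j = 3, …, 2.

Pick v_3 = (1, 0, 0)ᵀ.
Then v_2 = N · v_3 = (0, 2, -2)ᵀ.
Then v_1 = N · v_2 = (2, 0, -4)ᵀ.

Sanity check: (A − (2)·I) v_1 = (0, 0, 0)ᵀ = 0. ✓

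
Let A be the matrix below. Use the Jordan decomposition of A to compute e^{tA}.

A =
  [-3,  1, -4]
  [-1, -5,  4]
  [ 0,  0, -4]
e^{tA} =
  [t*exp(-4*t) + exp(-4*t), t*exp(-4*t), -4*t*exp(-4*t)]
  [-t*exp(-4*t), -t*exp(-4*t) + exp(-4*t), 4*t*exp(-4*t)]
  [0, 0, exp(-4*t)]

Strategy: write A = P · J · P⁻¹ where J is a Jordan canonical form, so e^{tA} = P · e^{tJ} · P⁻¹, and e^{tJ} can be computed block-by-block.

A has Jordan form
J =
  [-4,  1,  0]
  [ 0, -4,  0]
  [ 0,  0, -4]
(up to reordering of blocks).

Per-block formulas:
  For a 1×1 block at λ = -4: exp(t · [-4]) = [e^(-4t)].
  For a 2×2 Jordan block J_2(-4): exp(t · J_2(-4)) = e^(-4t)·(I + t·N), where N is the 2×2 nilpotent shift.

After assembling e^{tJ} and conjugating by P, we get:

e^{tA} =
  [t*exp(-4*t) + exp(-4*t), t*exp(-4*t), -4*t*exp(-4*t)]
  [-t*exp(-4*t), -t*exp(-4*t) + exp(-4*t), 4*t*exp(-4*t)]
  [0, 0, exp(-4*t)]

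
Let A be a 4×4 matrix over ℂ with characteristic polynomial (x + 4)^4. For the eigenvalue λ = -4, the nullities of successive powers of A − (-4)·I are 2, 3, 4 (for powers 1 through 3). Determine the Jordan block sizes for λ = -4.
Block sizes for λ = -4: [3, 1]

From the dimensions of kernels of powers, the number of Jordan blocks of size at least j is d_j − d_{j−1} where d_j = dim ker(N^j) (with d_0 = 0). Computing the differences gives [2, 1, 1].
The number of blocks of size exactly k is (#blocks of size ≥ k) − (#blocks of size ≥ k + 1), so the partition is: 1 block(s) of size 1, 1 block(s) of size 3.
In nonincreasing order the block sizes are [3, 1].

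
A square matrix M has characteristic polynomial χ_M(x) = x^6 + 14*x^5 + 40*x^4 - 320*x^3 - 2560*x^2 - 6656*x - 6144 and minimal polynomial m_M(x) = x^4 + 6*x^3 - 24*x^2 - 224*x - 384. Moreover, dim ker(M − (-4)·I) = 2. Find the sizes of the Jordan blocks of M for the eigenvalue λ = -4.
Block sizes for λ = -4: [3, 2]

Step 1 — from the characteristic polynomial, algebraic multiplicity of λ = -4 is 5. From dim ker(M − (-4)·I) = 2, there are exactly 2 Jordan blocks for λ = -4.
Step 2 — from the minimal polynomial, the factor (x + 4)^3 tells us the largest block for λ = -4 has size 3.
Step 3 — with total size 5, 2 blocks, and largest block 3, the block sizes (in nonincreasing order) are [3, 2].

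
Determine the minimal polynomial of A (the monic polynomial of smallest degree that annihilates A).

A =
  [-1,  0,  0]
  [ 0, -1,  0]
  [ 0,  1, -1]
x^2 + 2*x + 1

The characteristic polynomial is χ_A(x) = (x + 1)^3, so the eigenvalues are known. The minimal polynomial is
  m_A(x) = Π_λ (x − λ)^{k_λ}
where k_λ is the size of the *largest* Jordan block for λ (equivalently, the smallest k with (A − λI)^k v = 0 for every generalised eigenvector v of λ).

  λ = -1: largest Jordan block has size 2, contributing (x + 1)^2

So m_A(x) = (x + 1)^2 = x^2 + 2*x + 1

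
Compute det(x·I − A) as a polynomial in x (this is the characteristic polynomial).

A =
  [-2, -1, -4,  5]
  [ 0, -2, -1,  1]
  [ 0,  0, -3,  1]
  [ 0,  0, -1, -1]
x^4 + 8*x^3 + 24*x^2 + 32*x + 16

Expanding det(x·I − A) (e.g. by cofactor expansion or by noting that A is similar to its Jordan form J, which has the same characteristic polynomial as A) gives
  χ_A(x) = x^4 + 8*x^3 + 24*x^2 + 32*x + 16
which factors as (x + 2)^4. The eigenvalues (with algebraic multiplicities) are λ = -2 with multiplicity 4.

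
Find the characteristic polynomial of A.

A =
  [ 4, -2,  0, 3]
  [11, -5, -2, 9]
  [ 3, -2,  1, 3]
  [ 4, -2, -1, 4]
x^4 - 4*x^3 + 6*x^2 - 4*x + 1

Expanding det(x·I − A) (e.g. by cofactor expansion or by noting that A is similar to its Jordan form J, which has the same characteristic polynomial as A) gives
  χ_A(x) = x^4 - 4*x^3 + 6*x^2 - 4*x + 1
which factors as (x - 1)^4. The eigenvalues (with algebraic multiplicities) are λ = 1 with multiplicity 4.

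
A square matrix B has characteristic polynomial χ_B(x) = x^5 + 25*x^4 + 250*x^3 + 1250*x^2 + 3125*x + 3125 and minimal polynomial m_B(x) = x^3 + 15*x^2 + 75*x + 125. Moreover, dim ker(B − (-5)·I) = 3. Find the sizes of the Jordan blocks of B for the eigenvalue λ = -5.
Block sizes for λ = -5: [3, 1, 1]

Step 1 — from the characteristic polynomial, algebraic multiplicity of λ = -5 is 5. From dim ker(B − (-5)·I) = 3, there are exactly 3 Jordan blocks for λ = -5.
Step 2 — from the minimal polynomial, the factor (x + 5)^3 tells us the largest block for λ = -5 has size 3.
Step 3 — with total size 5, 3 blocks, and largest block 3, the block sizes (in nonincreasing order) are [3, 1, 1].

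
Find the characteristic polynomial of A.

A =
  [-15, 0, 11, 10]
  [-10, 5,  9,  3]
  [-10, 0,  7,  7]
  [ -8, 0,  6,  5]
x^4 - 2*x^3 - 12*x^2 - 14*x - 5

Expanding det(x·I − A) (e.g. by cofactor expansion or by noting that A is similar to its Jordan form J, which has the same characteristic polynomial as A) gives
  χ_A(x) = x^4 - 2*x^3 - 12*x^2 - 14*x - 5
which factors as (x - 5)*(x + 1)^3. The eigenvalues (with algebraic multiplicities) are λ = -1 with multiplicity 3, λ = 5 with multiplicity 1.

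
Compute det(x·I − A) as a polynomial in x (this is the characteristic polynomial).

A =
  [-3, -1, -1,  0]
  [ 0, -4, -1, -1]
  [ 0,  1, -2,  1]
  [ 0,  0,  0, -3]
x^4 + 12*x^3 + 54*x^2 + 108*x + 81

Expanding det(x·I − A) (e.g. by cofactor expansion or by noting that A is similar to its Jordan form J, which has the same characteristic polynomial as A) gives
  χ_A(x) = x^4 + 12*x^3 + 54*x^2 + 108*x + 81
which factors as (x + 3)^4. The eigenvalues (with algebraic multiplicities) are λ = -3 with multiplicity 4.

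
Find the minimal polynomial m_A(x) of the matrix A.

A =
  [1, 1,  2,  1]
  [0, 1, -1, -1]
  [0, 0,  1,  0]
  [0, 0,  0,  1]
x^3 - 3*x^2 + 3*x - 1

The characteristic polynomial is χ_A(x) = (x - 1)^4, so the eigenvalues are known. The minimal polynomial is
  m_A(x) = Π_λ (x − λ)^{k_λ}
where k_λ is the size of the *largest* Jordan block for λ (equivalently, the smallest k with (A − λI)^k v = 0 for every generalised eigenvector v of λ).

  λ = 1: largest Jordan block has size 3, contributing (x − 1)^3

So m_A(x) = (x - 1)^3 = x^3 - 3*x^2 + 3*x - 1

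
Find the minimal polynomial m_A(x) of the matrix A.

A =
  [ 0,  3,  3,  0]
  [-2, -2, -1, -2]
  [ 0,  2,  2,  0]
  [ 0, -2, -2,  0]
x^3

The characteristic polynomial is χ_A(x) = x^4, so the eigenvalues are known. The minimal polynomial is
  m_A(x) = Π_λ (x − λ)^{k_λ}
where k_λ is the size of the *largest* Jordan block for λ (equivalently, the smallest k with (A − λI)^k v = 0 for every generalised eigenvector v of λ).

  λ = 0: largest Jordan block has size 3, contributing (x − 0)^3

So m_A(x) = x^3 = x^3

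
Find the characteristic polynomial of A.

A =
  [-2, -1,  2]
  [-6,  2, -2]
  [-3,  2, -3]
x^3 + 3*x^2 - 4

Expanding det(x·I − A) (e.g. by cofactor expansion or by noting that A is similar to its Jordan form J, which has the same characteristic polynomial as A) gives
  χ_A(x) = x^3 + 3*x^2 - 4
which factors as (x - 1)*(x + 2)^2. The eigenvalues (with algebraic multiplicities) are λ = -2 with multiplicity 2, λ = 1 with multiplicity 1.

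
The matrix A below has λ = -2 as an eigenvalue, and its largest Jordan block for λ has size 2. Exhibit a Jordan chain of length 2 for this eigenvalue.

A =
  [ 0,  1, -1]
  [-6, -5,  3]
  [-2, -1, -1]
A Jordan chain for λ = -2 of length 2:
v_1 = (2, -6, -2)ᵀ
v_2 = (1, 0, 0)ᵀ

Let N = A − (-2)·I. We want v_2 with N^2 v_2 = 0 but N^1 v_2 ≠ 0; then v_{j-1} := N · v_j for j = 2, …, 2.

Pick v_2 = (1, 0, 0)ᵀ.
Then v_1 = N · v_2 = (2, -6, -2)ᵀ.

Sanity check: (A − (-2)·I) v_1 = (0, 0, 0)ᵀ = 0. ✓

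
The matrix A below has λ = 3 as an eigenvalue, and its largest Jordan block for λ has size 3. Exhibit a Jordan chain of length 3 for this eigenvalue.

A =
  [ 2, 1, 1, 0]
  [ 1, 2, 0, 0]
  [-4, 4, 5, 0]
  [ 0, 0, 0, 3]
A Jordan chain for λ = 3 of length 3:
v_1 = (-2, -2, 0, 0)ᵀ
v_2 = (-1, 1, -4, 0)ᵀ
v_3 = (1, 0, 0, 0)ᵀ

Let N = A − (3)·I. We want v_3 with N^3 v_3 = 0 but N^2 v_3 ≠ 0; then v_{j-1} := N · v_j for j = 3, …, 2.

Pick v_3 = (1, 0, 0, 0)ᵀ.
Then v_2 = N · v_3 = (-1, 1, -4, 0)ᵀ.
Then v_1 = N · v_2 = (-2, -2, 0, 0)ᵀ.

Sanity check: (A − (3)·I) v_1 = (0, 0, 0, 0)ᵀ = 0. ✓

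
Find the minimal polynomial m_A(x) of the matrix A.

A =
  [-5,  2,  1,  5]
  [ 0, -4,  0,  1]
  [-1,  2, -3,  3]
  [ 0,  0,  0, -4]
x^2 + 8*x + 16

The characteristic polynomial is χ_A(x) = (x + 4)^4, so the eigenvalues are known. The minimal polynomial is
  m_A(x) = Π_λ (x − λ)^{k_λ}
where k_λ is the size of the *largest* Jordan block for λ (equivalently, the smallest k with (A − λI)^k v = 0 for every generalised eigenvector v of λ).

  λ = -4: largest Jordan block has size 2, contributing (x + 4)^2

So m_A(x) = (x + 4)^2 = x^2 + 8*x + 16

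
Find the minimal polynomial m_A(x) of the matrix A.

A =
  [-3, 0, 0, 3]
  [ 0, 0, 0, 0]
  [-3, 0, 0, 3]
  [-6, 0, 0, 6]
x^2 - 3*x

The characteristic polynomial is χ_A(x) = x^3*(x - 3), so the eigenvalues are known. The minimal polynomial is
  m_A(x) = Π_λ (x − λ)^{k_λ}
where k_λ is the size of the *largest* Jordan block for λ (equivalently, the smallest k with (A − λI)^k v = 0 for every generalised eigenvector v of λ).

  λ = 0: largest Jordan block has size 1, contributing (x − 0)
  λ = 3: largest Jordan block has size 1, contributing (x − 3)

So m_A(x) = x*(x - 3) = x^2 - 3*x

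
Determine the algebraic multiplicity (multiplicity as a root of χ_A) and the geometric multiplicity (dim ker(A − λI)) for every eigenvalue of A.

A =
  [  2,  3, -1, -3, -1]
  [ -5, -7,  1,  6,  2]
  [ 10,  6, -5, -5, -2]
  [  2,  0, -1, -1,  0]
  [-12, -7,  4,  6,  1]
λ = -2: alg = 5, geom = 2

Step 1 — factor the characteristic polynomial to read off the algebraic multiplicities:
  χ_A(x) = (x + 2)^5

Step 2 — compute geometric multiplicities via the rank-nullity identity g(λ) = n − rank(A − λI):
  rank(A − (-2)·I) = 3, so dim ker(A − (-2)·I) = n − 3 = 2

Summary:
  λ = -2: algebraic multiplicity = 5, geometric multiplicity = 2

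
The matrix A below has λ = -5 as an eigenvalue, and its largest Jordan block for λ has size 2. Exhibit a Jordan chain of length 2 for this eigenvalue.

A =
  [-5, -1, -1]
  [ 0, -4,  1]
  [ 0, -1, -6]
A Jordan chain for λ = -5 of length 2:
v_1 = (-1, 1, -1)ᵀ
v_2 = (0, 1, 0)ᵀ

Let N = A − (-5)·I. We want v_2 with N^2 v_2 = 0 but N^1 v_2 ≠ 0; then v_{j-1} := N · v_j for j = 2, …, 2.

Pick v_2 = (0, 1, 0)ᵀ.
Then v_1 = N · v_2 = (-1, 1, -1)ᵀ.

Sanity check: (A − (-5)·I) v_1 = (0, 0, 0)ᵀ = 0. ✓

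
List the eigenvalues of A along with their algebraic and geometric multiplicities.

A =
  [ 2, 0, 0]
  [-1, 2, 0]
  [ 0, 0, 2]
λ = 2: alg = 3, geom = 2

Step 1 — factor the characteristic polynomial to read off the algebraic multiplicities:
  χ_A(x) = (x - 2)^3

Step 2 — compute geometric multiplicities via the rank-nullity identity g(λ) = n − rank(A − λI):
  rank(A − (2)·I) = 1, so dim ker(A − (2)·I) = n − 1 = 2

Summary:
  λ = 2: algebraic multiplicity = 3, geometric multiplicity = 2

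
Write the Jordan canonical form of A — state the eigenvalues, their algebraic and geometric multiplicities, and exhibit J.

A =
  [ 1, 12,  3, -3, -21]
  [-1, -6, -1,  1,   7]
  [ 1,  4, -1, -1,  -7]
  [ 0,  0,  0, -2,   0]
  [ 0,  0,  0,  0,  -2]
J_2(-2) ⊕ J_1(-2) ⊕ J_1(-2) ⊕ J_1(-2)

The characteristic polynomial is
  det(x·I − A) = x^5 + 10*x^4 + 40*x^3 + 80*x^2 + 80*x + 32 = (x + 2)^5

Eigenvalues and multiplicities (the geometric multiplicity of λ is n − rank(A − λI), which equals the number of Jordan blocks for λ):
  λ = -2: algebraic multiplicity = 5, geometric multiplicity = 4

Determining the block sizes for each eigenvalue:
  λ = -2: 4 blocks summing to 5 forces exactly one block of size 2 and the rest size 1 → block sizes [2, 1, 1, 1]

Assembling the blocks gives a Jordan form
J =
  [-2,  1,  0,  0,  0]
  [ 0, -2,  0,  0,  0]
  [ 0,  0, -2,  0,  0]
  [ 0,  0,  0, -2,  0]
  [ 0,  0,  0,  0, -2]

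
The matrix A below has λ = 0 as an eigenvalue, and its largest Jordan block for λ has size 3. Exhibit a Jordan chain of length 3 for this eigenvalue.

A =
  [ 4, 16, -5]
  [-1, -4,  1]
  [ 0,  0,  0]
A Jordan chain for λ = 0 of length 3:
v_1 = (-4, 1, 0)ᵀ
v_2 = (-5, 1, 0)ᵀ
v_3 = (0, 0, 1)ᵀ

Let N = A − (0)·I. We want v_3 with N^3 v_3 = 0 but N^2 v_3 ≠ 0; then v_{j-1} := N · v_j for j = 3, …, 2.

Pick v_3 = (0, 0, 1)ᵀ.
Then v_2 = N · v_3 = (-5, 1, 0)ᵀ.
Then v_1 = N · v_2 = (-4, 1, 0)ᵀ.

Sanity check: (A − (0)·I) v_1 = (0, 0, 0)ᵀ = 0. ✓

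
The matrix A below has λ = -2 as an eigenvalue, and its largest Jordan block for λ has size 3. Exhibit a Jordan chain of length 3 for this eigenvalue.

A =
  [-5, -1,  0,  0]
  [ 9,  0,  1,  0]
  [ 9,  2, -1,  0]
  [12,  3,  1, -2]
A Jordan chain for λ = -2 of length 3:
v_1 = (1, -3, -3, -4)ᵀ
v_2 = (-1, 2, 2, 3)ᵀ
v_3 = (0, 1, 0, 0)ᵀ

Let N = A − (-2)·I. We want v_3 with N^3 v_3 = 0 but N^2 v_3 ≠ 0; then v_{j-1} := N · v_j for j = 3, …, 2.

Pick v_3 = (0, 1, 0, 0)ᵀ.
Then v_2 = N · v_3 = (-1, 2, 2, 3)ᵀ.
Then v_1 = N · v_2 = (1, -3, -3, -4)ᵀ.

Sanity check: (A − (-2)·I) v_1 = (0, 0, 0, 0)ᵀ = 0. ✓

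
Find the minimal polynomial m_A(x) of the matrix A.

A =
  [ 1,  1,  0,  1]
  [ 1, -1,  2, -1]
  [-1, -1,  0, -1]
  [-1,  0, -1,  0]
x^3

The characteristic polynomial is χ_A(x) = x^4, so the eigenvalues are known. The minimal polynomial is
  m_A(x) = Π_λ (x − λ)^{k_λ}
where k_λ is the size of the *largest* Jordan block for λ (equivalently, the smallest k with (A − λI)^k v = 0 for every generalised eigenvector v of λ).

  λ = 0: largest Jordan block has size 3, contributing (x − 0)^3

So m_A(x) = x^3 = x^3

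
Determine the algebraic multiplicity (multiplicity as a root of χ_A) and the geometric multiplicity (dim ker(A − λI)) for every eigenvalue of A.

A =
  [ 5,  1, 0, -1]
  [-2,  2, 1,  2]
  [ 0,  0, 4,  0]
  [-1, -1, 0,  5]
λ = 4: alg = 4, geom = 2

Step 1 — factor the characteristic polynomial to read off the algebraic multiplicities:
  χ_A(x) = (x - 4)^4

Step 2 — compute geometric multiplicities via the rank-nullity identity g(λ) = n − rank(A − λI):
  rank(A − (4)·I) = 2, so dim ker(A − (4)·I) = n − 2 = 2

Summary:
  λ = 4: algebraic multiplicity = 4, geometric multiplicity = 2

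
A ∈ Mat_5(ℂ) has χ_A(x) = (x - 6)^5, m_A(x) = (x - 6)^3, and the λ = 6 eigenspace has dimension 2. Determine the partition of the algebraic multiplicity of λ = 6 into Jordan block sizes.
Block sizes for λ = 6: [3, 2]

Step 1 — from the characteristic polynomial, algebraic multiplicity of λ = 6 is 5. From dim ker(A − (6)·I) = 2, there are exactly 2 Jordan blocks for λ = 6.
Step 2 — from the minimal polynomial, the factor (x − 6)^3 tells us the largest block for λ = 6 has size 3.
Step 3 — with total size 5, 2 blocks, and largest block 3, the block sizes (in nonincreasing order) are [3, 2].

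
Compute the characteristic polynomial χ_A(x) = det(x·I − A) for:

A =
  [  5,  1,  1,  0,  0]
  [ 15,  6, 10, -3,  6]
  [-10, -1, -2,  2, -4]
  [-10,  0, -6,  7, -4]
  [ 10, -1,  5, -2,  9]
x^5 - 25*x^4 + 250*x^3 - 1250*x^2 + 3125*x - 3125

Expanding det(x·I − A) (e.g. by cofactor expansion or by noting that A is similar to its Jordan form J, which has the same characteristic polynomial as A) gives
  χ_A(x) = x^5 - 25*x^4 + 250*x^3 - 1250*x^2 + 3125*x - 3125
which factors as (x - 5)^5. The eigenvalues (with algebraic multiplicities) are λ = 5 with multiplicity 5.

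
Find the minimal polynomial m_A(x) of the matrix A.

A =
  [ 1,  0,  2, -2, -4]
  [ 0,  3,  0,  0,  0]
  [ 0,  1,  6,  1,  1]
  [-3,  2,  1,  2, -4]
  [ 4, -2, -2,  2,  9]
x^4 - 18*x^3 + 120*x^2 - 350*x + 375

The characteristic polynomial is χ_A(x) = (x - 5)^3*(x - 3)^2, so the eigenvalues are known. The minimal polynomial is
  m_A(x) = Π_λ (x − λ)^{k_λ}
where k_λ is the size of the *largest* Jordan block for λ (equivalently, the smallest k with (A − λI)^k v = 0 for every generalised eigenvector v of λ).

  λ = 3: largest Jordan block has size 1, contributing (x − 3)
  λ = 5: largest Jordan block has size 3, contributing (x − 5)^3

So m_A(x) = (x - 5)^3*(x - 3) = x^4 - 18*x^3 + 120*x^2 - 350*x + 375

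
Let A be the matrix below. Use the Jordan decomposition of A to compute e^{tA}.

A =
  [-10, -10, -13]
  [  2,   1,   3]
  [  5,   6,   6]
e^{tA} =
  [-2*t^2*exp(-t) - 9*t*exp(-t) + exp(-t), -4*t^2*exp(-t) - 10*t*exp(-t), -2*t^2*exp(-t) - 13*t*exp(-t)]
  [t^2*exp(-t)/2 + 2*t*exp(-t), t^2*exp(-t) + 2*t*exp(-t) + exp(-t), t^2*exp(-t)/2 + 3*t*exp(-t)]
  [t^2*exp(-t) + 5*t*exp(-t), 2*t^2*exp(-t) + 6*t*exp(-t), t^2*exp(-t) + 7*t*exp(-t) + exp(-t)]

Strategy: write A = P · J · P⁻¹ where J is a Jordan canonical form, so e^{tA} = P · e^{tJ} · P⁻¹, and e^{tJ} can be computed block-by-block.

A has Jordan form
J =
  [-1,  1,  0]
  [ 0, -1,  1]
  [ 0,  0, -1]
(up to reordering of blocks).

Per-block formulas:
  For a 3×3 Jordan block J_3(-1): exp(t · J_3(-1)) = e^(-1t)·(I + t·N + (t^2/2)·N^2), where N is the 3×3 nilpotent shift.

After assembling e^{tJ} and conjugating by P, we get:

e^{tA} =
  [-2*t^2*exp(-t) - 9*t*exp(-t) + exp(-t), -4*t^2*exp(-t) - 10*t*exp(-t), -2*t^2*exp(-t) - 13*t*exp(-t)]
  [t^2*exp(-t)/2 + 2*t*exp(-t), t^2*exp(-t) + 2*t*exp(-t) + exp(-t), t^2*exp(-t)/2 + 3*t*exp(-t)]
  [t^2*exp(-t) + 5*t*exp(-t), 2*t^2*exp(-t) + 6*t*exp(-t), t^2*exp(-t) + 7*t*exp(-t) + exp(-t)]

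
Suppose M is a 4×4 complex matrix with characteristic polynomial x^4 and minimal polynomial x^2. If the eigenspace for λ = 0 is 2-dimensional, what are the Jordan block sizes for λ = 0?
Block sizes for λ = 0: [2, 2]

Step 1 — from the characteristic polynomial, algebraic multiplicity of λ = 0 is 4. From dim ker(M − (0)·I) = 2, there are exactly 2 Jordan blocks for λ = 0.
Step 2 — from the minimal polynomial, the factor (x − 0)^2 tells us the largest block for λ = 0 has size 2.
Step 3 — with total size 4, 2 blocks, and largest block 2, the block sizes (in nonincreasing order) are [2, 2].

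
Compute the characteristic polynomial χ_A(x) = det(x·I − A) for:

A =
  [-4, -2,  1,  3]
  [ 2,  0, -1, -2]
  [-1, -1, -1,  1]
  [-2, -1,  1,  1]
x^4 + 4*x^3 + 6*x^2 + 4*x + 1

Expanding det(x·I − A) (e.g. by cofactor expansion or by noting that A is similar to its Jordan form J, which has the same characteristic polynomial as A) gives
  χ_A(x) = x^4 + 4*x^3 + 6*x^2 + 4*x + 1
which factors as (x + 1)^4. The eigenvalues (with algebraic multiplicities) are λ = -1 with multiplicity 4.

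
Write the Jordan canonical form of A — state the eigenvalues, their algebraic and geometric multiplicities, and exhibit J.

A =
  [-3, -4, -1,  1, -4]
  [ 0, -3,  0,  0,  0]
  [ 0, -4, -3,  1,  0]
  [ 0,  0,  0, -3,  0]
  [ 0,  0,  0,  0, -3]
J_3(-3) ⊕ J_1(-3) ⊕ J_1(-3)

The characteristic polynomial is
  det(x·I − A) = x^5 + 15*x^4 + 90*x^3 + 270*x^2 + 405*x + 243 = (x + 3)^5

Eigenvalues and multiplicities (the geometric multiplicity of λ is n − rank(A − λI), which equals the number of Jordan blocks for λ):
  λ = -3: algebraic multiplicity = 5, geometric multiplicity = 3

Determining the block sizes for each eigenvalue:
  λ = -3: with am = 5 and gm = 3, the partition is not yet determined (e.g. several partitions of 5 into 3 parts exist). Let N = A − (-3)·I. Computing rank(N^1) = 2, rank(N^2) = 1, rank(N^3) = 0; the number of blocks of size ≥ j is rank(N^{j−1}) − rank(N^j), giving [3, 1, 1]. So we have 1 block(s) of size 3, 2 block(s) of size 1 → block sizes [3, 1, 1]

Assembling the blocks gives a Jordan form
J =
  [-3,  1,  0,  0,  0]
  [ 0, -3,  1,  0,  0]
  [ 0,  0, -3,  0,  0]
  [ 0,  0,  0, -3,  0]
  [ 0,  0,  0,  0, -3]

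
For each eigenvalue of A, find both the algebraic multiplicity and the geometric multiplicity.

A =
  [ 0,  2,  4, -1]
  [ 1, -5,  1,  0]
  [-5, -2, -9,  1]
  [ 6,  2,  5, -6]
λ = -5: alg = 4, geom = 2

Step 1 — factor the characteristic polynomial to read off the algebraic multiplicities:
  χ_A(x) = (x + 5)^4

Step 2 — compute geometric multiplicities via the rank-nullity identity g(λ) = n − rank(A − λI):
  rank(A − (-5)·I) = 2, so dim ker(A − (-5)·I) = n − 2 = 2

Summary:
  λ = -5: algebraic multiplicity = 4, geometric multiplicity = 2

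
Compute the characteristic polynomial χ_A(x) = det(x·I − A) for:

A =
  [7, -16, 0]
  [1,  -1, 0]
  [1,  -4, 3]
x^3 - 9*x^2 + 27*x - 27

Expanding det(x·I − A) (e.g. by cofactor expansion or by noting that A is similar to its Jordan form J, which has the same characteristic polynomial as A) gives
  χ_A(x) = x^3 - 9*x^2 + 27*x - 27
which factors as (x - 3)^3. The eigenvalues (with algebraic multiplicities) are λ = 3 with multiplicity 3.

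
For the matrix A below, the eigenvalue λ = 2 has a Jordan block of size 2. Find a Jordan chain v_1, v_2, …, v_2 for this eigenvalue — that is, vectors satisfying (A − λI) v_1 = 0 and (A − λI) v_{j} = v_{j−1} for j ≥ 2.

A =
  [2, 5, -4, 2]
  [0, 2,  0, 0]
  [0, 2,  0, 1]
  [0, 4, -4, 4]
A Jordan chain for λ = 2 of length 2:
v_1 = (5, 0, 2, 4)ᵀ
v_2 = (0, 1, 0, 0)ᵀ

Let N = A − (2)·I. We want v_2 with N^2 v_2 = 0 but N^1 v_2 ≠ 0; then v_{j-1} := N · v_j for j = 2, …, 2.

Pick v_2 = (0, 1, 0, 0)ᵀ.
Then v_1 = N · v_2 = (5, 0, 2, 4)ᵀ.

Sanity check: (A − (2)·I) v_1 = (0, 0, 0, 0)ᵀ = 0. ✓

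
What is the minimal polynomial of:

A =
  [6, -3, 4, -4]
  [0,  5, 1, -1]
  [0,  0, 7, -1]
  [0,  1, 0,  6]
x^3 - 18*x^2 + 108*x - 216

The characteristic polynomial is χ_A(x) = (x - 6)^4, so the eigenvalues are known. The minimal polynomial is
  m_A(x) = Π_λ (x − λ)^{k_λ}
where k_λ is the size of the *largest* Jordan block for λ (equivalently, the smallest k with (A − λI)^k v = 0 for every generalised eigenvector v of λ).

  λ = 6: largest Jordan block has size 3, contributing (x − 6)^3

So m_A(x) = (x - 6)^3 = x^3 - 18*x^2 + 108*x - 216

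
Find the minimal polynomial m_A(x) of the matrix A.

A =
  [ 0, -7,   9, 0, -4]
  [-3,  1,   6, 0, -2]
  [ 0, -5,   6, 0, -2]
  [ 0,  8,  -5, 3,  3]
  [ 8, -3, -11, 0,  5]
x^3 - 9*x^2 + 27*x - 27

The characteristic polynomial is χ_A(x) = (x - 3)^5, so the eigenvalues are known. The minimal polynomial is
  m_A(x) = Π_λ (x − λ)^{k_λ}
where k_λ is the size of the *largest* Jordan block for λ (equivalently, the smallest k with (A − λI)^k v = 0 for every generalised eigenvector v of λ).

  λ = 3: largest Jordan block has size 3, contributing (x − 3)^3

So m_A(x) = (x - 3)^3 = x^3 - 9*x^2 + 27*x - 27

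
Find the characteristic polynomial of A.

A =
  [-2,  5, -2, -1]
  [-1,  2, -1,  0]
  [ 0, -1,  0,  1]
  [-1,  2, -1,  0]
x^4

Expanding det(x·I − A) (e.g. by cofactor expansion or by noting that A is similar to its Jordan form J, which has the same characteristic polynomial as A) gives
  χ_A(x) = x^4
which factors as x^4. The eigenvalues (with algebraic multiplicities) are λ = 0 with multiplicity 4.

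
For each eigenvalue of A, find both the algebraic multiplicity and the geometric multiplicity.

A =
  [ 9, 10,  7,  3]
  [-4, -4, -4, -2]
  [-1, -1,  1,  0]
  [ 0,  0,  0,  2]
λ = 2: alg = 4, geom = 2

Step 1 — factor the characteristic polynomial to read off the algebraic multiplicities:
  χ_A(x) = (x - 2)^4

Step 2 — compute geometric multiplicities via the rank-nullity identity g(λ) = n − rank(A − λI):
  rank(A − (2)·I) = 2, so dim ker(A − (2)·I) = n − 2 = 2

Summary:
  λ = 2: algebraic multiplicity = 4, geometric multiplicity = 2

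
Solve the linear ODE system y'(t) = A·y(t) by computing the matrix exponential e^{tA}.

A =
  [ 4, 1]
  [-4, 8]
e^{tA} =
  [-2*t*exp(6*t) + exp(6*t), t*exp(6*t)]
  [-4*t*exp(6*t), 2*t*exp(6*t) + exp(6*t)]

Strategy: write A = P · J · P⁻¹ where J is a Jordan canonical form, so e^{tA} = P · e^{tJ} · P⁻¹, and e^{tJ} can be computed block-by-block.

A has Jordan form
J =
  [6, 1]
  [0, 6]
(up to reordering of blocks).

Per-block formulas:
  For a 2×2 Jordan block J_2(6): exp(t · J_2(6)) = e^(6t)·(I + t·N), where N is the 2×2 nilpotent shift.

After assembling e^{tJ} and conjugating by P, we get:

e^{tA} =
  [-2*t*exp(6*t) + exp(6*t), t*exp(6*t)]
  [-4*t*exp(6*t), 2*t*exp(6*t) + exp(6*t)]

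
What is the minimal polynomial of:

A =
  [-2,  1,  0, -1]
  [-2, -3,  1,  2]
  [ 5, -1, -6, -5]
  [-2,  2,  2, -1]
x^3 + 9*x^2 + 27*x + 27

The characteristic polynomial is χ_A(x) = (x + 3)^4, so the eigenvalues are known. The minimal polynomial is
  m_A(x) = Π_λ (x − λ)^{k_λ}
where k_λ is the size of the *largest* Jordan block for λ (equivalently, the smallest k with (A − λI)^k v = 0 for every generalised eigenvector v of λ).

  λ = -3: largest Jordan block has size 3, contributing (x + 3)^3

So m_A(x) = (x + 3)^3 = x^3 + 9*x^2 + 27*x + 27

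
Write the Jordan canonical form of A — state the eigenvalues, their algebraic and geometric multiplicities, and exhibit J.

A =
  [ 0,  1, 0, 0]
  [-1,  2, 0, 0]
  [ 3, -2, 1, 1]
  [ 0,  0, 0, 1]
J_3(1) ⊕ J_1(1)

The characteristic polynomial is
  det(x·I − A) = x^4 - 4*x^3 + 6*x^2 - 4*x + 1 = (x - 1)^4

Eigenvalues and multiplicities (the geometric multiplicity of λ is n − rank(A − λI), which equals the number of Jordan blocks for λ):
  λ = 1: algebraic multiplicity = 4, geometric multiplicity = 2

Determining the block sizes for each eigenvalue:
  λ = 1: with am = 4 and gm = 2, the partition is not yet determined (e.g. several partitions of 4 into 2 parts exist). Let N = A − (1)·I. Computing rank(N^1) = 2, rank(N^2) = 1, rank(N^3) = 0; the number of blocks of size ≥ j is rank(N^{j−1}) − rank(N^j), giving [2, 1, 1]. So we have 1 block(s) of size 3, 1 block(s) of size 1 → block sizes [3, 1]

Assembling the blocks gives a Jordan form
J =
  [1, 1, 0, 0]
  [0, 1, 1, 0]
  [0, 0, 1, 0]
  [0, 0, 0, 1]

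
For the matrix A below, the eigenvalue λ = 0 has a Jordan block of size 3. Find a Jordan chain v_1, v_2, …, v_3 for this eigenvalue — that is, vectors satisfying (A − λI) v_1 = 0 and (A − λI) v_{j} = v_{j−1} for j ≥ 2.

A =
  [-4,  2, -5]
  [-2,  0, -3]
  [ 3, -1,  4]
A Jordan chain for λ = 0 of length 3:
v_1 = (-3, -1, 2)ᵀ
v_2 = (-4, -2, 3)ᵀ
v_3 = (1, 0, 0)ᵀ

Let N = A − (0)·I. We want v_3 with N^3 v_3 = 0 but N^2 v_3 ≠ 0; then v_{j-1} := N · v_j for j = 3, …, 2.

Pick v_3 = (1, 0, 0)ᵀ.
Then v_2 = N · v_3 = (-4, -2, 3)ᵀ.
Then v_1 = N · v_2 = (-3, -1, 2)ᵀ.

Sanity check: (A − (0)·I) v_1 = (0, 0, 0)ᵀ = 0. ✓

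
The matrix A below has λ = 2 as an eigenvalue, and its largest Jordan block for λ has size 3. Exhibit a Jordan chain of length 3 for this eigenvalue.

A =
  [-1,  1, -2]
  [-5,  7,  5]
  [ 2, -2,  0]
A Jordan chain for λ = 2 of length 3:
v_1 = (6, 10, -4)ᵀ
v_2 = (1, 5, -2)ᵀ
v_3 = (0, 1, 0)ᵀ

Let N = A − (2)·I. We want v_3 with N^3 v_3 = 0 but N^2 v_3 ≠ 0; then v_{j-1} := N · v_j for j = 3, …, 2.

Pick v_3 = (0, 1, 0)ᵀ.
Then v_2 = N · v_3 = (1, 5, -2)ᵀ.
Then v_1 = N · v_2 = (6, 10, -4)ᵀ.

Sanity check: (A − (2)·I) v_1 = (0, 0, 0)ᵀ = 0. ✓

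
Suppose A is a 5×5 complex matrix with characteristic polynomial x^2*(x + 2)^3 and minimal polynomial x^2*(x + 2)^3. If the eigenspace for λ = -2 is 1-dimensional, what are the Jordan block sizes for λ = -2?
Block sizes for λ = -2: [3]

Step 1 — from the characteristic polynomial, algebraic multiplicity of λ = -2 is 3. From dim ker(A − (-2)·I) = 1, there are exactly 1 Jordan blocks for λ = -2.
Step 2 — from the minimal polynomial, the factor (x + 2)^3 tells us the largest block for λ = -2 has size 3.
Step 3 — with total size 3, 1 blocks, and largest block 3, the block sizes (in nonincreasing order) are [3].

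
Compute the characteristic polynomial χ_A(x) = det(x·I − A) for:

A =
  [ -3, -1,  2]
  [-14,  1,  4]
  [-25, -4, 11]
x^3 - 9*x^2 + 27*x - 27

Expanding det(x·I − A) (e.g. by cofactor expansion or by noting that A is similar to its Jordan form J, which has the same characteristic polynomial as A) gives
  χ_A(x) = x^3 - 9*x^2 + 27*x - 27
which factors as (x - 3)^3. The eigenvalues (with algebraic multiplicities) are λ = 3 with multiplicity 3.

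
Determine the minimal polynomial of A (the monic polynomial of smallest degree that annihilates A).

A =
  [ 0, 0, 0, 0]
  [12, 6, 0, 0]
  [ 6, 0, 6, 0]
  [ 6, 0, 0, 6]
x^2 - 6*x

The characteristic polynomial is χ_A(x) = x*(x - 6)^3, so the eigenvalues are known. The minimal polynomial is
  m_A(x) = Π_λ (x − λ)^{k_λ}
where k_λ is the size of the *largest* Jordan block for λ (equivalently, the smallest k with (A − λI)^k v = 0 for every generalised eigenvector v of λ).

  λ = 0: largest Jordan block has size 1, contributing (x − 0)
  λ = 6: largest Jordan block has size 1, contributing (x − 6)

So m_A(x) = x*(x - 6) = x^2 - 6*x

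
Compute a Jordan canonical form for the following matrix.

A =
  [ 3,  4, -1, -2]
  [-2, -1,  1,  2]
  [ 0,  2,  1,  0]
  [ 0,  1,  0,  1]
J_3(1) ⊕ J_1(1)

The characteristic polynomial is
  det(x·I − A) = x^4 - 4*x^3 + 6*x^2 - 4*x + 1 = (x - 1)^4

Eigenvalues and multiplicities (the geometric multiplicity of λ is n − rank(A − λI), which equals the number of Jordan blocks for λ):
  λ = 1: algebraic multiplicity = 4, geometric multiplicity = 2

Determining the block sizes for each eigenvalue:
  λ = 1: with am = 4 and gm = 2, the partition is not yet determined (e.g. several partitions of 4 into 2 parts exist). Let N = A − (1)·I. Computing rank(N^1) = 2, rank(N^2) = 1, rank(N^3) = 0; the number of blocks of size ≥ j is rank(N^{j−1}) − rank(N^j), giving [2, 1, 1]. So we have 1 block(s) of size 3, 1 block(s) of size 1 → block sizes [3, 1]

Assembling the blocks gives a Jordan form
J =
  [1, 1, 0, 0]
  [0, 1, 1, 0]
  [0, 0, 1, 0]
  [0, 0, 0, 1]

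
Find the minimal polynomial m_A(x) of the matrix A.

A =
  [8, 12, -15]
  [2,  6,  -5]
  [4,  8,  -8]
x^2 - 4*x + 4

The characteristic polynomial is χ_A(x) = (x - 2)^3, so the eigenvalues are known. The minimal polynomial is
  m_A(x) = Π_λ (x − λ)^{k_λ}
where k_λ is the size of the *largest* Jordan block for λ (equivalently, the smallest k with (A − λI)^k v = 0 for every generalised eigenvector v of λ).

  λ = 2: largest Jordan block has size 2, contributing (x − 2)^2

So m_A(x) = (x - 2)^2 = x^2 - 4*x + 4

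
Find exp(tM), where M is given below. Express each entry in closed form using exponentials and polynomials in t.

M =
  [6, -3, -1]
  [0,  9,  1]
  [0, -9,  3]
e^{tM} =
  [exp(6*t), -3*t*exp(6*t), -t*exp(6*t)]
  [0, 3*t*exp(6*t) + exp(6*t), t*exp(6*t)]
  [0, -9*t*exp(6*t), -3*t*exp(6*t) + exp(6*t)]

Strategy: write M = P · J · P⁻¹ where J is a Jordan canonical form, so e^{tM} = P · e^{tJ} · P⁻¹, and e^{tJ} can be computed block-by-block.

M has Jordan form
J =
  [6, 1, 0]
  [0, 6, 0]
  [0, 0, 6]
(up to reordering of blocks).

Per-block formulas:
  For a 2×2 Jordan block J_2(6): exp(t · J_2(6)) = e^(6t)·(I + t·N), where N is the 2×2 nilpotent shift.
  For a 1×1 block at λ = 6: exp(t · [6]) = [e^(6t)].

After assembling e^{tJ} and conjugating by P, we get:

e^{tM} =
  [exp(6*t), -3*t*exp(6*t), -t*exp(6*t)]
  [0, 3*t*exp(6*t) + exp(6*t), t*exp(6*t)]
  [0, -9*t*exp(6*t), -3*t*exp(6*t) + exp(6*t)]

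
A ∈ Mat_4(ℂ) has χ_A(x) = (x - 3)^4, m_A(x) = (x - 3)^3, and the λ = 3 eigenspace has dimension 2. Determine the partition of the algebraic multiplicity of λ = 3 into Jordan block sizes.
Block sizes for λ = 3: [3, 1]

Step 1 — from the characteristic polynomial, algebraic multiplicity of λ = 3 is 4. From dim ker(A − (3)·I) = 2, there are exactly 2 Jordan blocks for λ = 3.
Step 2 — from the minimal polynomial, the factor (x − 3)^3 tells us the largest block for λ = 3 has size 3.
Step 3 — with total size 4, 2 blocks, and largest block 3, the block sizes (in nonincreasing order) are [3, 1].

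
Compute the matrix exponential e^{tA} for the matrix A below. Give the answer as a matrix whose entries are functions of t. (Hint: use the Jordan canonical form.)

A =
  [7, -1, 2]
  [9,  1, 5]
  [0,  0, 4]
e^{tA} =
  [3*t*exp(4*t) + exp(4*t), -t*exp(4*t), t^2*exp(4*t)/2 + 2*t*exp(4*t)]
  [9*t*exp(4*t), -3*t*exp(4*t) + exp(4*t), 3*t^2*exp(4*t)/2 + 5*t*exp(4*t)]
  [0, 0, exp(4*t)]

Strategy: write A = P · J · P⁻¹ where J is a Jordan canonical form, so e^{tA} = P · e^{tJ} · P⁻¹, and e^{tJ} can be computed block-by-block.

A has Jordan form
J =
  [4, 1, 0]
  [0, 4, 1]
  [0, 0, 4]
(up to reordering of blocks).

Per-block formulas:
  For a 3×3 Jordan block J_3(4): exp(t · J_3(4)) = e^(4t)·(I + t·N + (t^2/2)·N^2), where N is the 3×3 nilpotent shift.

After assembling e^{tJ} and conjugating by P, we get:

e^{tA} =
  [3*t*exp(4*t) + exp(4*t), -t*exp(4*t), t^2*exp(4*t)/2 + 2*t*exp(4*t)]
  [9*t*exp(4*t), -3*t*exp(4*t) + exp(4*t), 3*t^2*exp(4*t)/2 + 5*t*exp(4*t)]
  [0, 0, exp(4*t)]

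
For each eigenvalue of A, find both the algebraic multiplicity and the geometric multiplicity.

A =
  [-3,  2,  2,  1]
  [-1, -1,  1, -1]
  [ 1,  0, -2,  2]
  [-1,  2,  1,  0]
λ = -3: alg = 1, geom = 1; λ = -1: alg = 3, geom = 1

Step 1 — factor the characteristic polynomial to read off the algebraic multiplicities:
  χ_A(x) = (x + 1)^3*(x + 3)

Step 2 — compute geometric multiplicities via the rank-nullity identity g(λ) = n − rank(A − λI):
  rank(A − (-3)·I) = 3, so dim ker(A − (-3)·I) = n − 3 = 1
  rank(A − (-1)·I) = 3, so dim ker(A − (-1)·I) = n − 3 = 1

Summary:
  λ = -3: algebraic multiplicity = 1, geometric multiplicity = 1
  λ = -1: algebraic multiplicity = 3, geometric multiplicity = 1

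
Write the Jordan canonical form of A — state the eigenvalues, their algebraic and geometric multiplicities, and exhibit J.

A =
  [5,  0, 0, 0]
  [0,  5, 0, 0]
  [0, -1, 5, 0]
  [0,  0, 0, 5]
J_2(5) ⊕ J_1(5) ⊕ J_1(5)

The characteristic polynomial is
  det(x·I − A) = x^4 - 20*x^3 + 150*x^2 - 500*x + 625 = (x - 5)^4

Eigenvalues and multiplicities (the geometric multiplicity of λ is n − rank(A − λI), which equals the number of Jordan blocks for λ):
  λ = 5: algebraic multiplicity = 4, geometric multiplicity = 3

Determining the block sizes for each eigenvalue:
  λ = 5: 3 blocks summing to 4 forces exactly one block of size 2 and the rest size 1 → block sizes [2, 1, 1]

Assembling the blocks gives a Jordan form
J =
  [5, 1, 0, 0]
  [0, 5, 0, 0]
  [0, 0, 5, 0]
  [0, 0, 0, 5]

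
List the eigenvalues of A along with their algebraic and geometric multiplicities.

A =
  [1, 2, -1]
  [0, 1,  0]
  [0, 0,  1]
λ = 1: alg = 3, geom = 2

Step 1 — factor the characteristic polynomial to read off the algebraic multiplicities:
  χ_A(x) = (x - 1)^3

Step 2 — compute geometric multiplicities via the rank-nullity identity g(λ) = n − rank(A − λI):
  rank(A − (1)·I) = 1, so dim ker(A − (1)·I) = n − 1 = 2

Summary:
  λ = 1: algebraic multiplicity = 3, geometric multiplicity = 2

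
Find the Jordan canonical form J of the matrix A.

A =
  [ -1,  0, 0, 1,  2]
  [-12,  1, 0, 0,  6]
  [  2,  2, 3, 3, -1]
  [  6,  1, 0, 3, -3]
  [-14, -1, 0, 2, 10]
J_2(3) ⊕ J_2(3) ⊕ J_1(4)

The characteristic polynomial is
  det(x·I − A) = x^5 - 16*x^4 + 102*x^3 - 324*x^2 + 513*x - 324 = (x - 4)*(x - 3)^4

Eigenvalues and multiplicities (the geometric multiplicity of λ is n − rank(A − λI), which equals the number of Jordan blocks for λ):
  λ = 3: algebraic multiplicity = 4, geometric multiplicity = 2
  λ = 4: algebraic multiplicity = 1, geometric multiplicity = 1

Determining the block sizes for each eigenvalue:
  λ = 3: with am = 4 and gm = 2, the partition is not yet determined (e.g. several partitions of 4 into 2 parts exist). Let N = A − (3)·I. Computing rank(N^1) = 3, rank(N^2) = 1; the number of blocks of size ≥ j is rank(N^{j−1}) − rank(N^j), giving [2, 2]. So we have 2 block(s) of size 2 → block sizes [2, 2]
  λ = 4: one block (gm = 1), so the single block has size am = 1 → block sizes [1]

Assembling the blocks gives a Jordan form
J =
  [3, 1, 0, 0, 0]
  [0, 3, 0, 0, 0]
  [0, 0, 3, 1, 0]
  [0, 0, 0, 3, 0]
  [0, 0, 0, 0, 4]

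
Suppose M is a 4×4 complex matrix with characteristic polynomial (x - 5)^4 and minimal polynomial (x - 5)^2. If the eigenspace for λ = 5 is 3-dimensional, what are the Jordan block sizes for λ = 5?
Block sizes for λ = 5: [2, 1, 1]

Step 1 — from the characteristic polynomial, algebraic multiplicity of λ = 5 is 4. From dim ker(M − (5)·I) = 3, there are exactly 3 Jordan blocks for λ = 5.
Step 2 — from the minimal polynomial, the factor (x − 5)^2 tells us the largest block for λ = 5 has size 2.
Step 3 — with total size 4, 3 blocks, and largest block 2, the block sizes (in nonincreasing order) are [2, 1, 1].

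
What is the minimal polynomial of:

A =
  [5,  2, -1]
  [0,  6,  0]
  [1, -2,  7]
x^2 - 12*x + 36

The characteristic polynomial is χ_A(x) = (x - 6)^3, so the eigenvalues are known. The minimal polynomial is
  m_A(x) = Π_λ (x − λ)^{k_λ}
where k_λ is the size of the *largest* Jordan block for λ (equivalently, the smallest k with (A − λI)^k v = 0 for every generalised eigenvector v of λ).

  λ = 6: largest Jordan block has size 2, contributing (x − 6)^2

So m_A(x) = (x - 6)^2 = x^2 - 12*x + 36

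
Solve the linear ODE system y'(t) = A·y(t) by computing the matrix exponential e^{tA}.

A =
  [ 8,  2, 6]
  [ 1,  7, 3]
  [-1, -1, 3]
e^{tA} =
  [2*t*exp(6*t) + exp(6*t), 2*t*exp(6*t), 6*t*exp(6*t)]
  [t*exp(6*t), t*exp(6*t) + exp(6*t), 3*t*exp(6*t)]
  [-t*exp(6*t), -t*exp(6*t), -3*t*exp(6*t) + exp(6*t)]

Strategy: write A = P · J · P⁻¹ where J is a Jordan canonical form, so e^{tA} = P · e^{tJ} · P⁻¹, and e^{tJ} can be computed block-by-block.

A has Jordan form
J =
  [6, 1, 0]
  [0, 6, 0]
  [0, 0, 6]
(up to reordering of blocks).

Per-block formulas:
  For a 1×1 block at λ = 6: exp(t · [6]) = [e^(6t)].
  For a 2×2 Jordan block J_2(6): exp(t · J_2(6)) = e^(6t)·(I + t·N), where N is the 2×2 nilpotent shift.

After assembling e^{tJ} and conjugating by P, we get:

e^{tA} =
  [2*t*exp(6*t) + exp(6*t), 2*t*exp(6*t), 6*t*exp(6*t)]
  [t*exp(6*t), t*exp(6*t) + exp(6*t), 3*t*exp(6*t)]
  [-t*exp(6*t), -t*exp(6*t), -3*t*exp(6*t) + exp(6*t)]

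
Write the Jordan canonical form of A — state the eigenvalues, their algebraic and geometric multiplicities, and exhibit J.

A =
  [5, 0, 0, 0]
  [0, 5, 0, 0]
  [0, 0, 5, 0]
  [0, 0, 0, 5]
J_1(5) ⊕ J_1(5) ⊕ J_1(5) ⊕ J_1(5)

The characteristic polynomial is
  det(x·I − A) = x^4 - 20*x^3 + 150*x^2 - 500*x + 625 = (x - 5)^4

Eigenvalues and multiplicities (the geometric multiplicity of λ is n − rank(A − λI), which equals the number of Jordan blocks for λ):
  λ = 5: algebraic multiplicity = 4, geometric multiplicity = 4

Determining the block sizes for each eigenvalue:
  λ = 5: gm = am = 4, so every block has size 1 → block sizes [1, 1, 1, 1]

Assembling the blocks gives a Jordan form
J =
  [5, 0, 0, 0]
  [0, 5, 0, 0]
  [0, 0, 5, 0]
  [0, 0, 0, 5]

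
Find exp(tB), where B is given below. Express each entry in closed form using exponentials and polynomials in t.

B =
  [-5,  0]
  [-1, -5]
e^{tB} =
  [exp(-5*t), 0]
  [-t*exp(-5*t), exp(-5*t)]

Strategy: write B = P · J · P⁻¹ where J is a Jordan canonical form, so e^{tB} = P · e^{tJ} · P⁻¹, and e^{tJ} can be computed block-by-block.

B has Jordan form
J =
  [-5,  1]
  [ 0, -5]
(up to reordering of blocks).

Per-block formulas:
  For a 2×2 Jordan block J_2(-5): exp(t · J_2(-5)) = e^(-5t)·(I + t·N), where N is the 2×2 nilpotent shift.

After assembling e^{tJ} and conjugating by P, we get:

e^{tB} =
  [exp(-5*t), 0]
  [-t*exp(-5*t), exp(-5*t)]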